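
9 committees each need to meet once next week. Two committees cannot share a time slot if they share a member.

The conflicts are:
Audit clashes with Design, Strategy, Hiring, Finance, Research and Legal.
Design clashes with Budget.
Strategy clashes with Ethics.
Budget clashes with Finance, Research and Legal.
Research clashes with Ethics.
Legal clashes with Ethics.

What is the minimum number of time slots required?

Budget and Research conflict, so at least 2 time slots are needed.
2 time slots suffice: time slot 1 → {Audit, Budget, Ethics}; time slot 2 → {Design, Strategy, Hiring, Finance, Research, Legal}. Each listed conflict is separated.

2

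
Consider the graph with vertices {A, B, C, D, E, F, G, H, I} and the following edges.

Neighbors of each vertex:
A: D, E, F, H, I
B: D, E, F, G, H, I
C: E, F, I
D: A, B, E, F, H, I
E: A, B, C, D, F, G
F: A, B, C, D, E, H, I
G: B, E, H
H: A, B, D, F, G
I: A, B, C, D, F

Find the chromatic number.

4

B, D, F, I are pairwise adjacent (a clique of size 4), so at least 4 colors are needed.
4 colors suffice: color red → {F, G}; color blue → {A, B, C}; color green → {D}; color yellow → {E, H, I}. Every edge joins two different colors.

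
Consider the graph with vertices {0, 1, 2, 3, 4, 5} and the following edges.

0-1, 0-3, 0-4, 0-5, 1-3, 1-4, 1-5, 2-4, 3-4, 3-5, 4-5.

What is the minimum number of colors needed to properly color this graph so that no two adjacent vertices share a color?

5

0, 1, 3, 4, 5 form a clique, so at least 5 colors are needed.
5 colors suffice: color red → {4}; color blue → {1, 2}; color green → {0}; color yellow → {3}; color purple → {5}. Each edge has distinct colors on its endpoints.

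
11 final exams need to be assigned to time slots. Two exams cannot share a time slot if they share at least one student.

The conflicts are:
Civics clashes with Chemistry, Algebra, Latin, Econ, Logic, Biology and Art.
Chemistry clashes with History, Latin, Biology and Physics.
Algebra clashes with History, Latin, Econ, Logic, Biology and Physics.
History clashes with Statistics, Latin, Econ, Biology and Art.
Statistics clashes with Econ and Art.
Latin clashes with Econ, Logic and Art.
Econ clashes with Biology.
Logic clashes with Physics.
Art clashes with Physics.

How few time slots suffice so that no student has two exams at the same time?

4

Algebra, History, Latin, Econ pairwise conflict, so at least 4 time slots are needed.
4 time slots suffice: Civics=2, Chemistry=1, Algebra=1, History=2, Statistics=3, Latin=3, Econ=4, Logic=4, Biology=3, Art=1, Physics=2. Each listed conflict is separated.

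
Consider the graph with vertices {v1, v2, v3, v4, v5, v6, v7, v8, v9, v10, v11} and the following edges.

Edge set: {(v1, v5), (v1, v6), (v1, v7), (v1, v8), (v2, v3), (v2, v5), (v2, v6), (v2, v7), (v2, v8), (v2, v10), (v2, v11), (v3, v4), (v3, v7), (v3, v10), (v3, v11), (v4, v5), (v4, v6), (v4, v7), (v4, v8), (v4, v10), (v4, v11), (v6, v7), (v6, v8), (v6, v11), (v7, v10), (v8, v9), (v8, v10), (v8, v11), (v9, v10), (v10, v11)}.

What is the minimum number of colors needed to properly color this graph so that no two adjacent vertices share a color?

4

v2, v8, v10, v11 are pairwise adjacent (a clique of size 4), so at least 4 colors are needed.
A valid assignment using 4 colors: v1=1, v2=1, v3=3, v4=1, v5=2, v6=2, v7=4, v8=3, v9=1, v10=2, v11=4. No two adjacent vertices share a color.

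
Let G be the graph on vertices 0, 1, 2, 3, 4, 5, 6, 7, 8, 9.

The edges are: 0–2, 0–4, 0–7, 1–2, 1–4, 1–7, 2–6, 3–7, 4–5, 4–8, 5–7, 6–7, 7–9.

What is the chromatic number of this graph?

1 and 7 are adjacent, so at least 2 colors are needed.
A valid assignment using 2 colors: 0=blue, 1=blue, 2=red, 3=blue, 4=red, 5=blue, 6=blue, 7=red, 8=blue, 9=blue. No two adjacent vertices share a color.

2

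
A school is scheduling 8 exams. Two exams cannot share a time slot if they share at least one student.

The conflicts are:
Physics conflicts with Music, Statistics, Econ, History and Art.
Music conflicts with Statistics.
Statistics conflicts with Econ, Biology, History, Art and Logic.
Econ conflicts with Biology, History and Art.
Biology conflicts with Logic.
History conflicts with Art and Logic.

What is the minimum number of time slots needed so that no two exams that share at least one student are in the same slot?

5

Physics, Statistics, Econ, History, Art are mutually in conflict, so at least 5 time slots are needed.
5 time slots suffice: time slot 1 → {Statistics}; time slot 2 → {Music, Biology, History}; time slot 3 → {Econ, Logic}; time slot 4 → {Physics}; time slot 5 → {Art}. Each listed conflict is separated.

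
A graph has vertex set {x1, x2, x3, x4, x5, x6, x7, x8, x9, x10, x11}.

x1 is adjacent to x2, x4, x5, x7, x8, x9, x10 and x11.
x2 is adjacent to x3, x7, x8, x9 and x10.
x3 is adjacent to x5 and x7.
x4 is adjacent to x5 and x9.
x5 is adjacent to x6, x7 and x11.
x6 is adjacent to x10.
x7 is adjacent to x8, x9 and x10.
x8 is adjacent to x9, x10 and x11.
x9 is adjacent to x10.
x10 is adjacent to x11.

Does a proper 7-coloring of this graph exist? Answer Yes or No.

Yes

The chromatic number is 6. x1, x2, x7, x8, x9, x10 are mutually adjacent (a clique of size 6), so at least 6 colors are needed.
6 colors suffice: x1=1, x2=6, x3=1, x4=3, x5=2, x6=1, x7=3, x8=4, x9=5, x10=2, x11=3.
Since 7 ≥ 6, a proper 7-coloring certainly exists.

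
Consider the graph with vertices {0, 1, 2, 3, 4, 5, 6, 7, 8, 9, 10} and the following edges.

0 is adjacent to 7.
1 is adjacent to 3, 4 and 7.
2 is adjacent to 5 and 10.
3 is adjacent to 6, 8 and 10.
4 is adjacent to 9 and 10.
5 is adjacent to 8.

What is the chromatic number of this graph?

3

The cycle 3-10-2-5-8-3 has odd length 5, so it cannot be 2-colored; at least 3 colors are needed.
3 colors suffice: color a → {2, 3, 4, 7}; color b → {0, 1, 6, 8, 9, 10}; color c → {5}. No two adjacent vertices share a color.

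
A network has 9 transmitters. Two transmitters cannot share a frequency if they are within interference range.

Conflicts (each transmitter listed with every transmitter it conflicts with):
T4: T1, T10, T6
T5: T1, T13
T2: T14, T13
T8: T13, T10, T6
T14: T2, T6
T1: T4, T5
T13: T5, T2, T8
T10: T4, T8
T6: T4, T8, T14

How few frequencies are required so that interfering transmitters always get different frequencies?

The cycle T6-T8-T13-T2-T14-T6 has odd length 5, so it cannot be 2-colored; at least 3 frequencies are needed.
3 frequencies suffice: frequency 1 → {T1, T13, T10, T6}; frequency 2 → {T4, T5, T2, T8}; frequency 3 → {T14}. Each listed conflict is separated.

3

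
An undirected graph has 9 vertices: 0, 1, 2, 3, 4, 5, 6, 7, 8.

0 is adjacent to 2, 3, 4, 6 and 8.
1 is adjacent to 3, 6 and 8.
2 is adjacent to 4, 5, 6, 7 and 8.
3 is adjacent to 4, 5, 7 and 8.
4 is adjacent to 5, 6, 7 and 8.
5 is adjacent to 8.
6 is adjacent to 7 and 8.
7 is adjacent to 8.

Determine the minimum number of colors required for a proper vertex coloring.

5

2, 4, 6, 7, 8 form a clique, so at least 5 colors are needed.
A valid assignment using 5 colors: 0=e, 1=b, 2=c, 3=c, 4=b, 5=d, 6=d, 7=e, 8=a. Every edge joins two different colors.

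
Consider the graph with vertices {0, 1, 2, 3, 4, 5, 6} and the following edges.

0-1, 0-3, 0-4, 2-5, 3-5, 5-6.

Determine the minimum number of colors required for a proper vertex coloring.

2

0 and 1 are adjacent, so at least 2 colors are needed.
2 colors suffice: 0=a, 1=b, 2=b, 3=b, 4=b, 5=a, 6=b. No two adjacent vertices share a color.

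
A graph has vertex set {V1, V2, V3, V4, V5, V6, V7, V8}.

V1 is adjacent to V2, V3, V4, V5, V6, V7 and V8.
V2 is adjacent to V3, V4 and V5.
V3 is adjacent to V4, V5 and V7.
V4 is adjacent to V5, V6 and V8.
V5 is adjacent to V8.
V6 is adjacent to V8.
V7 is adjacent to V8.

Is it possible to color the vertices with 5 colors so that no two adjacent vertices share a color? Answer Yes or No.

Yes

The chromatic number is 5. V1, V2, V3, V4, V5 are pairwise adjacent (a clique of size 5), so at least 5 colors are needed.
A valid assignment using 5 colors: V1=1, V2=5, V3=3, V4=2, V5=4, V6=4, V7=2, V8=3.
That is already a proper 5-coloring.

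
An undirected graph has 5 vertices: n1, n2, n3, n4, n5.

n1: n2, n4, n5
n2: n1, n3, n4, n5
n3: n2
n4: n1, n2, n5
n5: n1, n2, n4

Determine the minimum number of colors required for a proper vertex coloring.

4

n1, n2, n4, n5 form a clique, so at least 4 colors are needed.
A valid assignment using 4 colors: n1=4, n2=1, n3=2, n4=3, n5=2. Each edge has distinct colors on its endpoints.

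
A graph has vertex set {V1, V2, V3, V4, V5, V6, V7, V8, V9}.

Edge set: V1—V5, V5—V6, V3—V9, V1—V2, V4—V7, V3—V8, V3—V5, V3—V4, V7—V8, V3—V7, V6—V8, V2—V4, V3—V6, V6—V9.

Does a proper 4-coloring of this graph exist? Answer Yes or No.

Yes

The chromatic number is 3. V3, V7, V8 form a triangle, so at least 3 colors are needed.
One proper 3-coloring: V1=B, V2=R, V3=R, V4=G, V5=G, V6=B, V7=B, V8=G, V9=G.
Since 4 ≥ 3, a proper 4-coloring certainly exists.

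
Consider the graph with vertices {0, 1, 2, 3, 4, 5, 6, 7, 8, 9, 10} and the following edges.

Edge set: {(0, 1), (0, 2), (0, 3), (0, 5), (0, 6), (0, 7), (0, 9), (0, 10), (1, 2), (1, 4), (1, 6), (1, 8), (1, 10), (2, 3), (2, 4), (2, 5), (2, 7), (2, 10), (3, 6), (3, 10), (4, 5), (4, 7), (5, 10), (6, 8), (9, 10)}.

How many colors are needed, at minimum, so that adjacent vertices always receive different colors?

0, 1, 2, 10 are mutually adjacent (a clique of size 4), so at least 4 colors are needed.
A valid assignment using 4 colors: 0=red, 1=green, 2=blue, 3=green, 4=red, 5=green, 6=blue, 7=green, 8=red, 9=blue, 10=yellow. Each edge has distinct colors on its endpoints.

4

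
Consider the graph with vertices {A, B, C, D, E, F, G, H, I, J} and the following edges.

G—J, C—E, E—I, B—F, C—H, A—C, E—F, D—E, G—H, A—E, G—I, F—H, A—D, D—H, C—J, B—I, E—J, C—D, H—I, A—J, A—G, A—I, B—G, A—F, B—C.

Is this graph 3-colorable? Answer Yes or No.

A, C, D, E are mutually adjacent (a clique of size 4), so at least 4 colors are needed.
So 3 colors are not enough.

No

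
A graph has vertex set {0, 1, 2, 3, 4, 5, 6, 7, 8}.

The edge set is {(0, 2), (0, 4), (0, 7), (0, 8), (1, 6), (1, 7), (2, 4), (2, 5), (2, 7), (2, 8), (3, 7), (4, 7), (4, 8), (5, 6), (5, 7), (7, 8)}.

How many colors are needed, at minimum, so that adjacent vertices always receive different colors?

0, 2, 4, 7, 8 are mutually adjacent (a clique of size 5), so at least 5 colors are needed.
A valid assignment using 5 colors: 0=green, 1=blue, 2=blue, 3=blue, 4=yellow, 5=green, 6=red, 7=red, 8=purple. Every edge joins two different colors.

5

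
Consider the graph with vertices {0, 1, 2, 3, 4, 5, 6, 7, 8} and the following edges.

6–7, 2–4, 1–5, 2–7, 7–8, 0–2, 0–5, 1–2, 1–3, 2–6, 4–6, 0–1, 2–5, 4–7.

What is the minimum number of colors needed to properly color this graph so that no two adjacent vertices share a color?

2, 4, 6, 7 are mutually adjacent (a clique of size 4), so at least 4 colors are needed.
4 colors suffice: color red → {2, 3, 8}; color blue → {1, 7}; color green → {0, 4}; color yellow → {5, 6}. Each edge has distinct colors on its endpoints.

4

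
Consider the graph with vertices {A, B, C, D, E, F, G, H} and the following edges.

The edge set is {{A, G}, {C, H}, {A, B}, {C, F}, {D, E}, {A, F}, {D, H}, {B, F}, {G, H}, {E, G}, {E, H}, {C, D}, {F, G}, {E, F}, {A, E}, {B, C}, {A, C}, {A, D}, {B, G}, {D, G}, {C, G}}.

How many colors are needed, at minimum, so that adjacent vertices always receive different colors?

A, B, C, F, G are pairwise adjacent (a clique of size 5), so at least 5 colors are needed.
5 colors suffice: color 1 → {G}; color 2 → {C, E}; color 3 → {A, H}; color 4 → {D, F}; color 5 → {B}. Every edge joins two different colors.

5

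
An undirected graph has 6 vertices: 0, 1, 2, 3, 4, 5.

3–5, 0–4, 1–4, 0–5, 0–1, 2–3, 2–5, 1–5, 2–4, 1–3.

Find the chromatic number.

2, 3, 5 form a triangle, so at least 3 colors are needed.
3 colors suffice: color red → {1, 2}; color blue → {4, 5}; color green → {0, 3}. Every edge joins two different colors.

3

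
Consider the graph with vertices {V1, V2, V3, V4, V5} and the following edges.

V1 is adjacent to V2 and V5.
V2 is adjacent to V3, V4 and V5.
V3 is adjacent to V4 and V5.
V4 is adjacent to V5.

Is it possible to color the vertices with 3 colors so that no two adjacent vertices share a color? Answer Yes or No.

No

V2, V3, V4, V5 are pairwise adjacent (a clique of size 4), so at least 4 colors are needed.
So 3 colors are not enough.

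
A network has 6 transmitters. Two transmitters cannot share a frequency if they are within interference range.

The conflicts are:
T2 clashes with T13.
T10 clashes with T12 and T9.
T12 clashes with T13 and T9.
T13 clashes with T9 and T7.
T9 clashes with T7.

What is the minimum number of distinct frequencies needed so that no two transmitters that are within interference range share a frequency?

T12, T13, T9 all conflict with each other, so at least 3 frequencies are needed.
A valid assignment using 3 frequencies: T2=1, T10=2, T12=3, T13=2, T9=1, T7=3. Each listed conflict is separated.

3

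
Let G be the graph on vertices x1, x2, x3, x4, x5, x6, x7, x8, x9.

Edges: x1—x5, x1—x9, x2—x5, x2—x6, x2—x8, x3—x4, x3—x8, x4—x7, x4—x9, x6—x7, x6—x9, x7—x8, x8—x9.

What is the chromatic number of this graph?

3

The cycle x2-x5-x1-x9-x6-x2 has odd length 5, so it cannot be 2-colored; at least 3 colors are needed.
3 colors suffice: color 1 → {x1, x4, x6, x8}; color 2 → {x2, x3, x7, x9}; color 3 → {x5}. Each edge has distinct colors on its endpoints.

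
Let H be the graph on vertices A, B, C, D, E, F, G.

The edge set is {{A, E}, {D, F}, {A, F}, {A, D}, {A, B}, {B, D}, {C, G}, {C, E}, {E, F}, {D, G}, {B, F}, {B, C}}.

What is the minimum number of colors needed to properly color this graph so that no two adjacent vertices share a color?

4

A, B, D, F are pairwise adjacent (a clique of size 4), so at least 4 colors are needed.
4 colors suffice: color red → {B, E, G}; color blue → {C, D}; color green → {F}; color yellow → {A}. Every edge joins two different colors.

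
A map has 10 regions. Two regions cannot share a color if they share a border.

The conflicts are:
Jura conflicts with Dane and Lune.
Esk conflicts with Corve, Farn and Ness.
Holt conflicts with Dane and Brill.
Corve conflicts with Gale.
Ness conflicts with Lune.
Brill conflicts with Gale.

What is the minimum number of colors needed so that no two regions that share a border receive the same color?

The cycle Gale-Corve-Esk-Ness-Lune-Jura-Dane-Holt-Brill-Gale has odd length 9, so it cannot be 2-colored; at least 3 colors are needed.
3 colors suffice: Jura=2, Esk=1, Holt=2, Dane=1, Corve=2, Farn=2, Ness=2, Lune=1, Brill=1, Gale=3. No two conflicting regions share a color.

3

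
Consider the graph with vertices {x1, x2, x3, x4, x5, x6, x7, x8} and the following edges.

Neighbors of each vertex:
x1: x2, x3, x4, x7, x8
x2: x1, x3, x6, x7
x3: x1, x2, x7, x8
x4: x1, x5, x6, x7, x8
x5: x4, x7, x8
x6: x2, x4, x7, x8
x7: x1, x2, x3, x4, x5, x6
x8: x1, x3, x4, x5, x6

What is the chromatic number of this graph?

4

x1, x2, x3, x7 are pairwise adjacent (a clique of size 4), so at least 4 colors are needed.
4 colors suffice: x1=green, x2=yellow, x3=blue, x4=blue, x5=green, x6=green, x7=red, x8=red. Each edge has distinct colors on its endpoints.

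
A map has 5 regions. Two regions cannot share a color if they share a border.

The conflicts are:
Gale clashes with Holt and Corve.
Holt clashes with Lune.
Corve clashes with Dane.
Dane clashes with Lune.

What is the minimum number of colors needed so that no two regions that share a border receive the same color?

The cycle Corve-Dane-Lune-Holt-Gale-Corve has odd length 5, so it cannot be 2-colored; at least 3 colors are needed.
One proper 3-coloring: Gale=1, Holt=2, Corve=3, Dane=2, Lune=1. Every pair that conflicts lands in different colors.

3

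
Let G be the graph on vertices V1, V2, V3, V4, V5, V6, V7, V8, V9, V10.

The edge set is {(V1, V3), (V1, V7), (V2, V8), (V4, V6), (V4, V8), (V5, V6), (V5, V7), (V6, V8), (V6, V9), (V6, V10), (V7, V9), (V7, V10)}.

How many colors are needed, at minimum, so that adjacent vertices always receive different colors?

V4, V6, V8 are pairwise adjacent, so at least 3 colors are needed.
3 colors suffice: color 1 → {V2, V3, V6, V7}; color 2 → {V1, V5, V8, V9, V10}; color 3 → {V4}. Every edge joins two different colors.

3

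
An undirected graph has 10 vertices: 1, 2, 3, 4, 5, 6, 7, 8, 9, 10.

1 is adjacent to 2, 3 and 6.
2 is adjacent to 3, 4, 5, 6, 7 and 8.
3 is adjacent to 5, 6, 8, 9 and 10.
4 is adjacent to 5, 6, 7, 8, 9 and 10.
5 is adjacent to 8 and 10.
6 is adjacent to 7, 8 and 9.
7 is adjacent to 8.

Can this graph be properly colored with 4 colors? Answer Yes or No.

2, 4, 6, 7, 8 form a clique, so at least 5 colors are needed.
So 4 colors are not enough.

No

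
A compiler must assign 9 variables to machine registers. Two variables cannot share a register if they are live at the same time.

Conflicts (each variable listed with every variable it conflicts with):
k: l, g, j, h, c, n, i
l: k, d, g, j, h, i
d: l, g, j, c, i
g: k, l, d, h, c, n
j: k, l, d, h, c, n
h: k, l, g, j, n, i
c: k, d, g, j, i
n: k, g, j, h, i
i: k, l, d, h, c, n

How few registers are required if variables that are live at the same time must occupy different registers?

k, l, h, i are mutually in conflict, so at least 4 registers are needed.
A valid assignment using 4 registers: k=1, l=3, d=1, g=2, j=2, h=4, c=3, n=3, i=2. No two conflicting variables share a register.

4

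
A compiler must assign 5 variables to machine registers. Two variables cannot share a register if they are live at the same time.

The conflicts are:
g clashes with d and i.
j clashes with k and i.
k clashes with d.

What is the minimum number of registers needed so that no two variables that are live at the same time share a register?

3

The cycle k-d-g-i-j-k has odd length 5, so it cannot be 2-colored; at least 3 registers are needed.
3 registers suffice: register 1 → {g, j}; register 2 → {k, i}; register 3 → {d}. Every pair that conflicts lands in different registers.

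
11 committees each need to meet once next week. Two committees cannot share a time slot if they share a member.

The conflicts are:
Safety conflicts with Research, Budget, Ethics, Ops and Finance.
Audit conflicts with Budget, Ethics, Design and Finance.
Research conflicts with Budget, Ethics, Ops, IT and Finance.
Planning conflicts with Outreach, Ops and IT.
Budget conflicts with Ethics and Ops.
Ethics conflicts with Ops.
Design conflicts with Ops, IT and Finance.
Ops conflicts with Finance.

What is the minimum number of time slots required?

5

Safety, Research, Budget, Ethics, Ops are mutually in conflict, so at least 5 time slots are needed.
5 time slots suffice: Safety=4, Audit=1, Research=2, Planning=2, Budget=5, Ethics=3, Design=2, Outreach=1, Ops=1, IT=1, Finance=3. No two conflicting committees share a time slot.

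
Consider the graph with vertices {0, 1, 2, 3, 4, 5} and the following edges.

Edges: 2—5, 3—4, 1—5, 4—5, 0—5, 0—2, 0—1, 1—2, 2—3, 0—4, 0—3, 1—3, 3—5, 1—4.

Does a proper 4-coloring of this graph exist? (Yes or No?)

0, 1, 3, 4, 5 are mutually adjacent (a clique of size 5), so at least 5 colors are needed.
So 4 colors are not enough.

No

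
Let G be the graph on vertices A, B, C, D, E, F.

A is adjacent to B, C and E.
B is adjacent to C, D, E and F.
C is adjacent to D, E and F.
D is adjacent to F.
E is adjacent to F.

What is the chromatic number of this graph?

A, B, C, E form a clique, so at least 4 colors are needed.
4 colors suffice: color 1 → {C}; color 2 → {B}; color 3 → {A, F}; color 4 → {D, E}. Every edge joins two different colors.

4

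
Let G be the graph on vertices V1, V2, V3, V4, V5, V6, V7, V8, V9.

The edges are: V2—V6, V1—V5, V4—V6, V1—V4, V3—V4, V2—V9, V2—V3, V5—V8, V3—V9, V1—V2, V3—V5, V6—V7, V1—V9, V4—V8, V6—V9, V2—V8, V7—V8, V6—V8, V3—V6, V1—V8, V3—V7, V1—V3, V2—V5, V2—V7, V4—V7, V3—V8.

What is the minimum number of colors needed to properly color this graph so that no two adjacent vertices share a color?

V1, V2, V3, V5, V8 form a clique, so at least 5 colors are needed.
One proper 5-coloring: V1=yellow, V2=green, V3=red, V4=green, V5=purple, V6=yellow, V7=purple, V8=blue, V9=blue. No two adjacent vertices share a color.

5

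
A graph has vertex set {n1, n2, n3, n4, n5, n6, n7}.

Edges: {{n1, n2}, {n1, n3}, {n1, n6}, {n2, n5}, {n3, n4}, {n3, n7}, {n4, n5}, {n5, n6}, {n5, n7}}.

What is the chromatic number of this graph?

The cycle n6-n1-n3-n7-n5-n6 has odd length 5, so it cannot be 2-colored; at least 3 colors are needed.
3 colors suffice: n1=blue, n2=green, n3=red, n4=blue, n5=red, n6=green, n7=blue. Each edge has distinct colors on its endpoints.

3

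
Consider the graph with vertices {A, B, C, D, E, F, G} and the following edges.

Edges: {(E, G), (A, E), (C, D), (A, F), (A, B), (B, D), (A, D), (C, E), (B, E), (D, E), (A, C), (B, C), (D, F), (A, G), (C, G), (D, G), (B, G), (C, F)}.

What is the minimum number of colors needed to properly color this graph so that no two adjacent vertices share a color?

A, B, C, D, E, G are pairwise adjacent (a clique of size 6), so at least 6 colors are needed.
One proper 6-coloring: A=1, B=5, C=3, D=2, E=6, F=4, G=4. No two adjacent vertices share a color.

6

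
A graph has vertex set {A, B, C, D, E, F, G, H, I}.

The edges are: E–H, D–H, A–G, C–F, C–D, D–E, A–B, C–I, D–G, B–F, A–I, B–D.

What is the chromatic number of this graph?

D, E, H are pairwise adjacent, so at least 3 colors are needed.
3 colors suffice: color 1 → {A, D, F}; color 2 → {B, C, E, G}; color 3 → {H, I}. Every edge joins two different colors.

3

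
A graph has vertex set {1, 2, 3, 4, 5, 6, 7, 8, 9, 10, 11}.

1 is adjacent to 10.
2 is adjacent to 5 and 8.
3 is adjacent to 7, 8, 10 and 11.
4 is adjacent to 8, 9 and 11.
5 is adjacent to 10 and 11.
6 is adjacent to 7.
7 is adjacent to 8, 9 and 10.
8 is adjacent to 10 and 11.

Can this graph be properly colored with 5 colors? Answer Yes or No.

Yes

The chromatic number is 4. 3, 7, 8, 10 are mutually adjacent (a clique of size 4), so at least 4 colors are needed.
4 colors suffice: 1=red, 2=blue, 3=yellow, 4=green, 5=red, 6=red, 7=green, 8=red, 9=red, 10=blue, 11=blue.
Since 5 ≥ 4, a proper 5-coloring certainly exists.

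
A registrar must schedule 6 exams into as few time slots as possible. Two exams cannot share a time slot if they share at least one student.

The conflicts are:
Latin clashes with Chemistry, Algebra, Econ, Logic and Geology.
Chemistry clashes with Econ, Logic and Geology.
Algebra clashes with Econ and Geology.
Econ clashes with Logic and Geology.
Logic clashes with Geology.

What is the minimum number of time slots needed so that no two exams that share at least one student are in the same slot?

5

Latin, Chemistry, Econ, Logic, Geology pairwise conflict, so at least 5 time slots are needed.
5 time slots suffice: Latin=2, Chemistry=4, Algebra=4, Econ=1, Logic=5, Geology=3. Every pair that conflicts lands in different time slots.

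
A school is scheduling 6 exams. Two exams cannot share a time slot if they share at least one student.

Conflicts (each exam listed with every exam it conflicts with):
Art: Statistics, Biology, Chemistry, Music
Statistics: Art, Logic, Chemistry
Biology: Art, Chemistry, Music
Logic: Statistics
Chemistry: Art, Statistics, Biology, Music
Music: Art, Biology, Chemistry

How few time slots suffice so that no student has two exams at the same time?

4

Art, Biology, Chemistry, Music pairwise conflict, so at least 4 time slots are needed.
4 time slots suffice: Art=2, Statistics=3, Biology=3, Logic=1, Chemistry=1, Music=4. Every pair that conflicts lands in different time slots.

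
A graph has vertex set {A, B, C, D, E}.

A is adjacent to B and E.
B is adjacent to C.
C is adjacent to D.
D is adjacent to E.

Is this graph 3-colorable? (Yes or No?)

Yes

The chromatic number is 3. The cycle D-E-A-B-C-D has odd length 5, so it cannot be 2-colored; at least 3 colors are needed.
One proper 3-coloring: A=1, B=2, C=1, D=2, E=3.
That is already a proper 3-coloring.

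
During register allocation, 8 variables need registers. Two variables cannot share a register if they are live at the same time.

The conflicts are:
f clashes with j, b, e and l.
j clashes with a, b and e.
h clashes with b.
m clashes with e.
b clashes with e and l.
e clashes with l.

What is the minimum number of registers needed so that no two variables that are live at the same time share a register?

4

f, b, e, l all conflict with each other, so at least 4 registers are needed.
4 registers suffice: f=3, j=4, h=2, a=1, m=1, b=1, e=2, l=4. Each listed conflict is separated.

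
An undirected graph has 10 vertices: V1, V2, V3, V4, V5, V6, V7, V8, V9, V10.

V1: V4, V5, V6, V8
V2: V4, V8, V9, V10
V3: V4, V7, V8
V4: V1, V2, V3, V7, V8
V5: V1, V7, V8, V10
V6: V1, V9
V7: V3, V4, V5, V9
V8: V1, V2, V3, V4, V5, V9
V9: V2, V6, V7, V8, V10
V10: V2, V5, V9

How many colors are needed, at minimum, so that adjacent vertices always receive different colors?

V3, V4, V7 are pairwise adjacent, so at least 3 colors are needed.
3 colors suffice: color 1 → {V6, V7, V8, V10}; color 2 → {V4, V5, V9}; color 3 → {V1, V2, V3}. No two adjacent vertices share a color.

3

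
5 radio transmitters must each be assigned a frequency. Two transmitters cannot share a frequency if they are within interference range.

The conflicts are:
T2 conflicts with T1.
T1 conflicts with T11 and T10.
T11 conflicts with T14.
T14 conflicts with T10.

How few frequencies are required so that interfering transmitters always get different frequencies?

T1 and T10 conflict, so at least 2 frequencies are needed.
2 frequencies suffice: frequency 1 → {T1, T14}; frequency 2 → {T2, T11, T10}. No two conflicting transmitters share a frequency.

2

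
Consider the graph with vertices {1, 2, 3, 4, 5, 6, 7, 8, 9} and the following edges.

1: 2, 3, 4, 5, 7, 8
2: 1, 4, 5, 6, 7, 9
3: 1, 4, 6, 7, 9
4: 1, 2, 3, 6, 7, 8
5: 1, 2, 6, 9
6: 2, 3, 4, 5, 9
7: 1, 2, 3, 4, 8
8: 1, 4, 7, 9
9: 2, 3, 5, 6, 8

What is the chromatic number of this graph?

2, 5, 6, 9 are pairwise adjacent (a clique of size 4), so at least 4 colors are needed.
One proper 4-coloring: 1=green, 2=red, 3=red, 4=blue, 5=yellow, 6=green, 7=yellow, 8=red, 9=blue. Each edge has distinct colors on its endpoints.

4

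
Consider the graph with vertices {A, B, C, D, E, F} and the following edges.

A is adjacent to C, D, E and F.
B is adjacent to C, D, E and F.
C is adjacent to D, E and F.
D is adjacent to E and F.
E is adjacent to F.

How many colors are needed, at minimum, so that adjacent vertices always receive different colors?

5

A, C, D, E, F are mutually adjacent (a clique of size 5), so at least 5 colors are needed.
One proper 5-coloring: A=purple, B=purple, C=green, D=yellow, E=red, F=blue. No two adjacent vertices share a color.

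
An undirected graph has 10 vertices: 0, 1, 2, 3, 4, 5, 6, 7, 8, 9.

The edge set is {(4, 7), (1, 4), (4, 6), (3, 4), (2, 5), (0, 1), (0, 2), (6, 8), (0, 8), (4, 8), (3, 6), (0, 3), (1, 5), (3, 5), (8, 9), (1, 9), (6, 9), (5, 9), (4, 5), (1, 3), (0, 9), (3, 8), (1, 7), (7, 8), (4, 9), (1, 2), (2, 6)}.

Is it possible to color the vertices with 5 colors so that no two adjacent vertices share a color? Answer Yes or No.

The chromatic number is 4. 3, 4, 6, 8 are mutually adjacent (a clique of size 4), so at least 4 colors are needed.
4 colors suffice: color red → {1, 8}; color blue → {0, 4}; color green → {2, 3, 7, 9}; color yellow → {5, 6}.
Since 5 ≥ 4, a proper 5-coloring certainly exists.

Yes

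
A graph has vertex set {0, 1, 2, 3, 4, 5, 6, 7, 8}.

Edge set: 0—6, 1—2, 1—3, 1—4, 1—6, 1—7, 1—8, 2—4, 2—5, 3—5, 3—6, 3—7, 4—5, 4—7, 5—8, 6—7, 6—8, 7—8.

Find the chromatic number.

4

1, 3, 6, 7 are mutually adjacent (a clique of size 4), so at least 4 colors are needed.
A valid assignment using 4 colors: 0=red, 1=red, 2=blue, 3=yellow, 4=green, 5=red, 6=green, 7=blue, 8=yellow. Each edge has distinct colors on its endpoints.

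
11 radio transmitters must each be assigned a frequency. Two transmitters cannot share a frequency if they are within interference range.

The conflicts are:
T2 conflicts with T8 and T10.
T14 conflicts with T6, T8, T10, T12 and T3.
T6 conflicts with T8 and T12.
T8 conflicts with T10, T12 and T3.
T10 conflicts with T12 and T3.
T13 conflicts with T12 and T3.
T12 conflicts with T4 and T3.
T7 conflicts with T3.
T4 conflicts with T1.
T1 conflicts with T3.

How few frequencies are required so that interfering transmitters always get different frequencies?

5

T14, T8, T10, T12, T3 all conflict with each other, so at least 5 frequencies are needed.
5 frequencies suffice: frequency 1 → {T2, T12, T7, T1}; frequency 2 → {T6, T4, T3}; frequency 3 → {T8, T13}; frequency 4 → {T14}; frequency 5 → {T10}. Every pair that conflicts lands in different frequencies.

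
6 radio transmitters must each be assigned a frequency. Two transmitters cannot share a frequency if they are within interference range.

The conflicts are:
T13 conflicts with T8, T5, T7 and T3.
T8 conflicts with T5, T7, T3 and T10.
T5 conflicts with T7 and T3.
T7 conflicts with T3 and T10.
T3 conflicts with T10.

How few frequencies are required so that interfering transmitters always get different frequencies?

5

T13, T8, T5, T7, T3 are mutually in conflict, so at least 5 frequencies are needed.
5 frequencies suffice: frequency 1 → {T8}; frequency 2 → {T7}; frequency 3 → {T3}; frequency 4 → {T5, T10}; frequency 5 → {T13}. Each listed conflict is separated.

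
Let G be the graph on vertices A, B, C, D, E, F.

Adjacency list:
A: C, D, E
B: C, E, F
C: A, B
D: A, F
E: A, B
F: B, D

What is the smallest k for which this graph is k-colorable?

The cycle B-F-D-A-C-B has odd length 5, so it cannot be 2-colored; at least 3 colors are needed.
3 colors suffice: color 1 → {A, B}; color 2 → {C, D, E}; color 3 → {F}. No two adjacent vertices share a color.

3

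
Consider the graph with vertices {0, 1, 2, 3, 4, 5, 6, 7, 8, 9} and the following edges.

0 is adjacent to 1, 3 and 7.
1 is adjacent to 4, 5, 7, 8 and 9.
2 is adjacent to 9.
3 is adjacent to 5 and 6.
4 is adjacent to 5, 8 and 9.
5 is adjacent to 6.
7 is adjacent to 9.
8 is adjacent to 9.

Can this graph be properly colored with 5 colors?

The chromatic number is 4. 1, 4, 8, 9 are mutually adjacent (a clique of size 4), so at least 4 colors are needed.
4 colors suffice: color red → {1, 2, 3}; color blue → {0, 5, 9}; color green → {4, 6, 7}; color yellow → {8}.
Since 5 ≥ 4, a proper 5-coloring certainly exists.

Yes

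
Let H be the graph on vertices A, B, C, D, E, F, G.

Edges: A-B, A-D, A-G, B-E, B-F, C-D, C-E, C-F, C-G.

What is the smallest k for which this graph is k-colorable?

3

The cycle C-G-A-B-F-C has odd length 5, so it cannot be 2-colored; at least 3 colors are needed.
3 colors suffice: color red → {A, C}; color blue → {B, D, G}; color green → {E, F}. No two adjacent vertices share a color.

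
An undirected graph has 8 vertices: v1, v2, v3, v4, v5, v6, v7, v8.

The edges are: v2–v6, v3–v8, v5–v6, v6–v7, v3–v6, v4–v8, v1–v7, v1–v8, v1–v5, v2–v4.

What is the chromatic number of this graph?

The cycle v8-v3-v6-v2-v4-v8 has odd length 5, so it cannot be 2-colored; at least 3 colors are needed.
3 colors suffice: color 1 → {v1, v4, v6}; color 2 → {v2, v5, v7, v8}; color 3 → {v3}. Each edge has distinct colors on its endpoints.

3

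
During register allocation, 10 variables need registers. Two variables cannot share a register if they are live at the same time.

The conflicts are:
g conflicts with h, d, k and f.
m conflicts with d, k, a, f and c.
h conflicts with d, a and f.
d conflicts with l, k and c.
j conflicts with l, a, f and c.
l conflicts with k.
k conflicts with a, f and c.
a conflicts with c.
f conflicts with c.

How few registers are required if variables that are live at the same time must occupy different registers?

4

m, k, f, c pairwise conflict, so at least 4 registers are needed.
4 registers suffice: register 1 → {h, j, k}; register 2 → {g, l, c}; register 3 → {d, a, f}; register 4 → {m}. Each listed conflict is separated.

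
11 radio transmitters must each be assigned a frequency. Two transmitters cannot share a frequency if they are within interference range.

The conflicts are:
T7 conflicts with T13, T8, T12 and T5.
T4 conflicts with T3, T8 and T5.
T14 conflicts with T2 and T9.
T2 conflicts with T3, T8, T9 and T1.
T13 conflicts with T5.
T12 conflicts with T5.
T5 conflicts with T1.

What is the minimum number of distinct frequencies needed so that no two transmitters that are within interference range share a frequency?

3

T14, T2, T9 are mutually in conflict, so at least 3 frequencies are needed.
3 frequencies suffice: T7=2, T4=2, T14=2, T2=1, T3=3, T13=3, T8=3, T12=3, T5=1, T9=3, T1=2. Every pair that conflicts lands in different frequencies.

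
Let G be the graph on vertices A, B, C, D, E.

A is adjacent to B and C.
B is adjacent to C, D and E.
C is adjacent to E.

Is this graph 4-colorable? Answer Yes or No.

Yes

The chromatic number is 3. A, B, C are pairwise adjacent, so at least 3 colors are needed.
3 colors suffice: color red → {B}; color blue → {C, D}; color green → {A, E}.
Since 4 ≥ 3, a proper 4-coloring certainly exists.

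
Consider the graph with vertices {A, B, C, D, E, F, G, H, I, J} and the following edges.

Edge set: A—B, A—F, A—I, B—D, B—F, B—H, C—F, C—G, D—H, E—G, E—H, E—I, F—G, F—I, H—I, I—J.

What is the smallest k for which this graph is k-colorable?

B, D, H form a triangle, so at least 3 colors are needed.
3 colors suffice: color red → {F, H, J}; color blue → {B, G, I}; color green → {A, C, D, E}. Every edge joins two different colors.

3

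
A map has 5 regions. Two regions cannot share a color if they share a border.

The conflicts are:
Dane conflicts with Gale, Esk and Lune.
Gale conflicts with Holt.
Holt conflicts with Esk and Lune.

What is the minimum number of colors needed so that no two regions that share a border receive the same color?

Holt and Esk conflict, so at least 2 colors are needed.
One proper 2-coloring: Dane=1, Gale=2, Holt=1, Esk=2, Lune=2. No two conflicting regions share a color.

2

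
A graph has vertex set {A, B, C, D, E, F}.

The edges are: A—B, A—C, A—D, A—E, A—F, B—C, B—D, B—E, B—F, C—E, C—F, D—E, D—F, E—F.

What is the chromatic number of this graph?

A, B, D, E, F are mutually adjacent (a clique of size 5), so at least 5 colors are needed.
5 colors suffice: A=3, B=1, C=5, D=5, E=4, F=2. Every edge joins two different colors.

5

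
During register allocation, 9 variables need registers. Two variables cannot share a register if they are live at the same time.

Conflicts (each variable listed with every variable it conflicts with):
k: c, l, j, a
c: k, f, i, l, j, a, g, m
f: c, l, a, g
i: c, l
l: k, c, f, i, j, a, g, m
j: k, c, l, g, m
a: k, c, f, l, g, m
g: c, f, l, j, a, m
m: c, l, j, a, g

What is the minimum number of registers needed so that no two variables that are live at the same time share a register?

c, l, j, g, m pairwise conflict, so at least 5 registers are needed.
5 registers suffice: register 1 → {c}; register 2 → {l}; register 3 → {k, i, g}; register 4 → {j, a}; register 5 → {f, m}. Each listed conflict is separated.

5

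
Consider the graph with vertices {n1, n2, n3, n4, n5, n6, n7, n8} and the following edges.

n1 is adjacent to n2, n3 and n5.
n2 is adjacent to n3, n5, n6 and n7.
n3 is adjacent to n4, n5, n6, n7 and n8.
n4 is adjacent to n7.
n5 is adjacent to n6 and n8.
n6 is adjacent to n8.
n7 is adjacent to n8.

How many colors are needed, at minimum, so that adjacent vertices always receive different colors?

n1, n2, n3, n5 form a clique, so at least 4 colors are needed.
A valid assignment using 4 colors: n1=yellow, n2=blue, n3=red, n4=blue, n5=green, n6=yellow, n7=green, n8=blue. Every edge joins two different colors.

4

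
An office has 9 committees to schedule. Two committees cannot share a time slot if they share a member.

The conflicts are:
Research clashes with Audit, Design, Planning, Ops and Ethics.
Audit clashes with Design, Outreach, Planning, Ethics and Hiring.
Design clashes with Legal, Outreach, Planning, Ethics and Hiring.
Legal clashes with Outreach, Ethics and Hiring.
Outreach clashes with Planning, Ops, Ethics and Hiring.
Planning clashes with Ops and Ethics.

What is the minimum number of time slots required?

5

Research, Audit, Design, Planning, Ethics all conflict with each other, so at least 5 time slots are needed.
5 time slots suffice: time slot 1 → {Design, Ops}; time slot 2 → {Research, Outreach}; time slot 3 → {Audit, Legal}; time slot 4 → {Planning, Hiring}; time slot 5 → {Ethics}. Every pair that conflicts lands in different time slots.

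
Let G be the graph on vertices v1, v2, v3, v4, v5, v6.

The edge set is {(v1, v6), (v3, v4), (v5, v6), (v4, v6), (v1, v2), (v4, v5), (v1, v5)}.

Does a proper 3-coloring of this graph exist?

The chromatic number is 3. v1, v5, v6 form a triangle, so at least 3 colors are needed.
3 colors suffice: color 1 → {v2, v3, v6}; color 2 → {v5}; color 3 → {v1, v4}.
That is already a proper 3-coloring.

Yes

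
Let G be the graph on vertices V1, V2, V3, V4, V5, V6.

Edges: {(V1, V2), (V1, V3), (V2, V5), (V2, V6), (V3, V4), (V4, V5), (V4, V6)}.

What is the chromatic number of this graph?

The cycle V3-V1-V2-V5-V4-V3 has odd length 5, so it cannot be 2-colored; at least 3 colors are needed.
3 colors suffice: color 1 → {V2, V4}; color 2 → {V1, V5, V6}; color 3 → {V3}. Every edge joins two different colors.

3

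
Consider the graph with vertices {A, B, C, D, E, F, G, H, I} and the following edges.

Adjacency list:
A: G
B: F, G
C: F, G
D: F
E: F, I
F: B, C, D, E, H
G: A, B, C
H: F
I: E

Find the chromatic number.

2

C and F are adjacent, so at least 2 colors are needed.
2 colors suffice: color 1 → {F, G, I}; color 2 → {A, B, C, D, E, H}. Each edge has distinct colors on its endpoints.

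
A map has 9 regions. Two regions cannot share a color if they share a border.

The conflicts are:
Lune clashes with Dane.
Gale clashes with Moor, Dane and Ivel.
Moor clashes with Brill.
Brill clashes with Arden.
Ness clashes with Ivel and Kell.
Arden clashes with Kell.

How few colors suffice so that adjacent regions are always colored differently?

The cycle Moor-Gale-Ivel-Ness-Kell-Arden-Brill-Moor has odd length 7, so it cannot be 2-colored; at least 3 colors are needed.
3 colors suffice: color 1 → {Lune, Gale, Ness, Arden}; color 2 → {Moor, Dane, Ivel, Kell}; color 3 → {Brill}. No two conflicting regions share a color.

3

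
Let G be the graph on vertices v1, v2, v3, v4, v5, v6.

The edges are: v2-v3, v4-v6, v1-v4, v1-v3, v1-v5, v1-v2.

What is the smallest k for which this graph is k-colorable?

3

v1, v2, v3 are pairwise adjacent, so at least 3 colors are needed.
A valid assignment using 3 colors: v1=1, v2=3, v3=2, v4=2, v5=2, v6=1. Each edge has distinct colors on its endpoints.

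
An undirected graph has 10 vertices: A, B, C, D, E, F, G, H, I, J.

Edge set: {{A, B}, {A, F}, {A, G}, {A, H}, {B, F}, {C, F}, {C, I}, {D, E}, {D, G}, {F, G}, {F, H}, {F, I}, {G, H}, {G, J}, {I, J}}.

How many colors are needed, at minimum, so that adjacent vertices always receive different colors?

A, F, G, H are pairwise adjacent (a clique of size 4), so at least 4 colors are needed.
4 colors suffice: A=green, B=blue, C=green, D=red, E=blue, F=red, G=blue, H=yellow, I=blue, J=red. No two adjacent vertices share a color.

4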